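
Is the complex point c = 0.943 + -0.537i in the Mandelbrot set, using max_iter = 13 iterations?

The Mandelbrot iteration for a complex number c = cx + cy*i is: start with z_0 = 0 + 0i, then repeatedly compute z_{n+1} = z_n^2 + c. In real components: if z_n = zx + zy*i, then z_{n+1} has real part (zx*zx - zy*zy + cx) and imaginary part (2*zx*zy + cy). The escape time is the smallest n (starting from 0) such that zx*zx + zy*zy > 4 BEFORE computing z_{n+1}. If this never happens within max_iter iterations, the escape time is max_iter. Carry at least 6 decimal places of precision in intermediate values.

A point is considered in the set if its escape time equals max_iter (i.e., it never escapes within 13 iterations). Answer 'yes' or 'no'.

z_0 = 0 + 0i, c = 0.9430 + -0.5370i
Iter 1: z = 0.9430 + -0.5370i, |z|^2 = 1.1776
Iter 2: z = 1.5439 + -1.5498i, |z|^2 = 4.7854
Escaped at iteration 2

Answer: no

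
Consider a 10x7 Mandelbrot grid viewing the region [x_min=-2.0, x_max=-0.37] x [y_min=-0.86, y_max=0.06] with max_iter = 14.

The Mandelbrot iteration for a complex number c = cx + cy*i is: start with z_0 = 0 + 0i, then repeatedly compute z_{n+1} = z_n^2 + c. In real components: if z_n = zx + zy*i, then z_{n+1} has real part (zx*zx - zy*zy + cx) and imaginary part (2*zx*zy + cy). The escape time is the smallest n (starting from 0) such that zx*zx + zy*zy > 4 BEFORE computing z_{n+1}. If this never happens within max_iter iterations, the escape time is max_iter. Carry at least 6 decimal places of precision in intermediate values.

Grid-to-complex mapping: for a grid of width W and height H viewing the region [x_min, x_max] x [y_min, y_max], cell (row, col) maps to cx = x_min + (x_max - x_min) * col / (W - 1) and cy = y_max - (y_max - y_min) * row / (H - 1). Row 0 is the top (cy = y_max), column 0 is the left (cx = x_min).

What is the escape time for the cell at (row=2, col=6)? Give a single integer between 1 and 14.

z_0 = 0 + 0i, c = -0.9133 + -0.2467i
Iter 1: z = -0.9133 + -0.2467i, |z|^2 = 0.8950
Iter 2: z = -0.1400 + 0.2039i, |z|^2 = 0.0612
Iter 3: z = -0.9353 + -0.3038i, |z|^2 = 0.9671
Iter 4: z = -0.1308 + 0.3216i, |z|^2 = 0.1205
Iter 5: z = -0.9996 + -0.3308i, |z|^2 = 1.1087
Iter 6: z = -0.0235 + 0.4147i, |z|^2 = 0.1725
Iter 7: z = -1.0847 + -0.2662i, |z|^2 = 1.2474
Iter 8: z = 0.1924 + 0.3307i, |z|^2 = 0.1464
Iter 9: z = -0.9857 + -0.1194i, |z|^2 = 0.9858
Iter 10: z = 0.0440 + -0.0113i, |z|^2 = 0.0021
Iter 11: z = -0.9115 + -0.2477i, |z|^2 = 0.8922
Iter 12: z = -0.1438 + 0.2048i, |z|^2 = 0.0626
Iter 13: z = -0.9346 + -0.3056i, |z|^2 = 0.9669

Answer: 14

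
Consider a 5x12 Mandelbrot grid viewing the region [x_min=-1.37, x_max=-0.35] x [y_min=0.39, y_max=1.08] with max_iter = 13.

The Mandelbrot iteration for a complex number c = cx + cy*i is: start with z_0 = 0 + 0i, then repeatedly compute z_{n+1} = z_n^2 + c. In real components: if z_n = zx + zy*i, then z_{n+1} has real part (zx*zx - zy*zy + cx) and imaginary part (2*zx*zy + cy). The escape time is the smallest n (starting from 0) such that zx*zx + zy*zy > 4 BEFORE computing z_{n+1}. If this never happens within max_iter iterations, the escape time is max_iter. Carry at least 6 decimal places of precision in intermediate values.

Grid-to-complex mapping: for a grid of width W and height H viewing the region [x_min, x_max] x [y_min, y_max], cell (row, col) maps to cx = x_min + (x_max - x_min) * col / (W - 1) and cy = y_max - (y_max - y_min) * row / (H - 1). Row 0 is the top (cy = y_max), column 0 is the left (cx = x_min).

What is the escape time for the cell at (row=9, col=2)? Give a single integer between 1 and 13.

z_0 = 0 + 0i, c = -0.8600 + 0.5155i
Iter 1: z = -0.8600 + 0.5155i, |z|^2 = 1.0053
Iter 2: z = -0.3861 + -0.3711i, |z|^2 = 0.2868
Iter 3: z = -0.8487 + 0.8020i, |z|^2 = 1.3635
Iter 4: z = -0.7830 + -0.8459i, |z|^2 = 1.3286
Iter 5: z = -0.9624 + 1.8401i, |z|^2 = 4.3122
Escaped at iteration 5

Answer: 5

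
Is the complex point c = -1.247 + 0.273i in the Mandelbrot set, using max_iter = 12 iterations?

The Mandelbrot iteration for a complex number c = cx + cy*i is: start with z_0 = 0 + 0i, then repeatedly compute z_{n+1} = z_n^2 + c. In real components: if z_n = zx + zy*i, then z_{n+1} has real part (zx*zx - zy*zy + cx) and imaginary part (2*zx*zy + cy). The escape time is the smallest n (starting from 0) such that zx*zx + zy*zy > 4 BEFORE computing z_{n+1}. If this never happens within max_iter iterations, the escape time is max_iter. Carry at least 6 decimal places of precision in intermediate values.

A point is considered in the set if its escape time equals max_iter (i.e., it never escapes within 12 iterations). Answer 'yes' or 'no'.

z_0 = 0 + 0i, c = -1.2470 + 0.2730i
Iter 1: z = -1.2470 + 0.2730i, |z|^2 = 1.6295
Iter 2: z = 0.2335 + -0.4079i, |z|^2 = 0.2209
Iter 3: z = -1.3588 + 0.0825i, |z|^2 = 1.8533
Iter 4: z = 0.5926 + 0.0487i, |z|^2 = 0.3536
Iter 5: z = -0.8982 + 0.3307i, |z|^2 = 0.9160
Iter 6: z = -0.5497 + -0.3210i, |z|^2 = 0.4052
Iter 7: z = -1.0479 + 0.6259i, |z|^2 = 1.4899
Iter 8: z = -0.5406 + -1.0388i, |z|^2 = 1.3714
Iter 9: z = -2.0338 + 1.3962i, |z|^2 = 6.0858
Escaped at iteration 9

Answer: no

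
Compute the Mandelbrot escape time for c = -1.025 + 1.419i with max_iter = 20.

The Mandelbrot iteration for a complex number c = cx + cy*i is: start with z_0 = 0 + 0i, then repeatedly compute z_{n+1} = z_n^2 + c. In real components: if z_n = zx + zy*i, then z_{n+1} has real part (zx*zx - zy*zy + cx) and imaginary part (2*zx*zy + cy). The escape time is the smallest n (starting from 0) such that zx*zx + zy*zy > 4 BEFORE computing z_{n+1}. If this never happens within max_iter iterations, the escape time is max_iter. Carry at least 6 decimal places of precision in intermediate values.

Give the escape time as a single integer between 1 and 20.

Answer: 2

Derivation:
z_0 = 0 + 0i, c = -1.0250 + 1.4190i
Iter 1: z = -1.0250 + 1.4190i, |z|^2 = 3.0642
Iter 2: z = -1.9879 + -1.4899i, |z|^2 = 6.1718
Escaped at iteration 2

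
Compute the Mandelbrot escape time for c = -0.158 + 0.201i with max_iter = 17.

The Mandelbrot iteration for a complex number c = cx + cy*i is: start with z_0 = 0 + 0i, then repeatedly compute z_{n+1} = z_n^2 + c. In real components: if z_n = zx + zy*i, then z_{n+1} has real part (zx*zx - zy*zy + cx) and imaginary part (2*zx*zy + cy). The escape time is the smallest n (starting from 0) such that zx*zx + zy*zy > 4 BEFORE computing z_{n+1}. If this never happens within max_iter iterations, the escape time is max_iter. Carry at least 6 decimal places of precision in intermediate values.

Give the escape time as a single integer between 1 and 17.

Answer: 17

Derivation:
z_0 = 0 + 0i, c = -0.1580 + 0.2010i
Iter 1: z = -0.1580 + 0.2010i, |z|^2 = 0.0654
Iter 2: z = -0.1734 + 0.1375i, |z|^2 = 0.0490
Iter 3: z = -0.1468 + 0.1533i, |z|^2 = 0.0451
Iter 4: z = -0.1599 + 0.1560i, |z|^2 = 0.0499
Iter 5: z = -0.1567 + 0.1511i, |z|^2 = 0.0474
Iter 6: z = -0.1563 + 0.1536i, |z|^2 = 0.0480
Iter 7: z = -0.1572 + 0.1530i, |z|^2 = 0.0481
Iter 8: z = -0.1567 + 0.1529i, |z|^2 = 0.0479
Iter 9: z = -0.1568 + 0.1531i, |z|^2 = 0.0480
Iter 10: z = -0.1568 + 0.1530i, |z|^2 = 0.0480
Iter 11: z = -0.1568 + 0.1530i, |z|^2 = 0.0480
Iter 12: z = -0.1568 + 0.1530i, |z|^2 = 0.0480
Iter 13: z = -0.1568 + 0.1530i, |z|^2 = 0.0480
Iter 14: z = -0.1568 + 0.1530i, |z|^2 = 0.0480
Iter 15: z = -0.1568 + 0.1530i, |z|^2 = 0.0480
Iter 16: z = -0.1568 + 0.1530i, |z|^2 = 0.0480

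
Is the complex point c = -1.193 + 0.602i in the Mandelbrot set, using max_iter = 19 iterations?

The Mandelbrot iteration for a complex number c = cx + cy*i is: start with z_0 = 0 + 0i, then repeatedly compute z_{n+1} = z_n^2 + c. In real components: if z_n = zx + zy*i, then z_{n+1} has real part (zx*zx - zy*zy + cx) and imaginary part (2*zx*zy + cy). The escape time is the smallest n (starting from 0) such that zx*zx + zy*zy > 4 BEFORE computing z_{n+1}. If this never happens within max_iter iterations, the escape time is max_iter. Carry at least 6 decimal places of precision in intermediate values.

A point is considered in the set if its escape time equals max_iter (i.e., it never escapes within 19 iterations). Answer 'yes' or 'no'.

z_0 = 0 + 0i, c = -1.1930 + 0.6020i
Iter 1: z = -1.1930 + 0.6020i, |z|^2 = 1.7857
Iter 2: z = -0.1322 + -0.8344i, |z|^2 = 0.7136
Iter 3: z = -1.8717 + 0.8225i, |z|^2 = 4.1799
Escaped at iteration 3

Answer: no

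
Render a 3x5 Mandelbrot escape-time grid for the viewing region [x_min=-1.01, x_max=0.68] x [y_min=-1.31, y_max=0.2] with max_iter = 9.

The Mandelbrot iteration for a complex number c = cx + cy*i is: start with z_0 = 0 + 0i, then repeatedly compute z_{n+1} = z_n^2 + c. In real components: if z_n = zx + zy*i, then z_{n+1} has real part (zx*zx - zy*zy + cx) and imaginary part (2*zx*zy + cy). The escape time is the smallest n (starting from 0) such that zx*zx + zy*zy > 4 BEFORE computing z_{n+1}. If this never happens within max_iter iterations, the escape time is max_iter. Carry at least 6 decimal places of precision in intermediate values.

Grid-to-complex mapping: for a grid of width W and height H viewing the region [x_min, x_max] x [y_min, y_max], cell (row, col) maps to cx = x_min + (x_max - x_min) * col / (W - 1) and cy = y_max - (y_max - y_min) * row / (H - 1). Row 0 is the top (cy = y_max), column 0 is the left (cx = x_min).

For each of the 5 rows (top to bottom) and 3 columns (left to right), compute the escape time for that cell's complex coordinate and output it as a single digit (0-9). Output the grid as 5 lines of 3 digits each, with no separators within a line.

(row=0, col=0): c = -1.0100 + 0.2000i → escape time 9
(row=0, col=1): c = -0.1650 + 0.2000i → escape time 9
(row=0, col=2): c = 0.6800 + 0.2000i → escape time 3
(row=1, col=0): c = -1.0100 + -0.1775i → escape time 9
(row=1, col=1): c = -0.1650 + -0.1775i → escape time 9
(row=1, col=2): c = 0.6800 + -0.1775i → escape time 3
(row=2, col=0): c = -1.0100 + -0.5550i → escape time 5
(row=2, col=1): c = -0.1650 + -0.5550i → escape time 9
(row=2, col=2): c = 0.6800 + -0.5550i → escape time 3
(row=3, col=0): c = -1.0100 + -0.9325i → escape time 3
(row=3, col=1): c = -0.1650 + -0.9325i → escape time 9
(row=3, col=2): c = 0.6800 + -0.9325i → escape time 2
(row=4, col=0): c = -1.0100 + -1.3100i → escape time 2
(row=4, col=1): c = -0.1650 + -1.3100i → escape time 2
(row=4, col=2): c = 0.6800 + -1.3100i → escape time 2

Answer: 993
993
593
392
222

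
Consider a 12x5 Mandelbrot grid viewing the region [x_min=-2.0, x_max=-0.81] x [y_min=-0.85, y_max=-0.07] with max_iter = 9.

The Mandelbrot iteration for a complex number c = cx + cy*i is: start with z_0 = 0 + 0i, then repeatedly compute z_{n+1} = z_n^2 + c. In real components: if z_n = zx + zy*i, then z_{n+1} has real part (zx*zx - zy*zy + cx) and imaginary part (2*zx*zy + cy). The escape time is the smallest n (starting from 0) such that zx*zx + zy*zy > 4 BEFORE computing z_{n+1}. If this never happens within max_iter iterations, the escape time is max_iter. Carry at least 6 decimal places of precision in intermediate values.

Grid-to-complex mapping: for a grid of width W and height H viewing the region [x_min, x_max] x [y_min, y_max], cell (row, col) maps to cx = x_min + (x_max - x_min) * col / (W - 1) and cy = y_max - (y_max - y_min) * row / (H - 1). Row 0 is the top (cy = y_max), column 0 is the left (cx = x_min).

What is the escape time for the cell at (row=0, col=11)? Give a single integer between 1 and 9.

z_0 = 0 + 0i, c = -0.8100 + -0.0700i
Iter 1: z = -0.8100 + -0.0700i, |z|^2 = 0.6610
Iter 2: z = -0.1588 + 0.0434i, |z|^2 = 0.0271
Iter 3: z = -0.7867 + -0.0838i, |z|^2 = 0.6259
Iter 4: z = -0.1982 + 0.0618i, |z|^2 = 0.0431
Iter 5: z = -0.7745 + -0.0945i, |z|^2 = 0.6089
Iter 6: z = -0.2190 + 0.0764i, |z|^2 = 0.0538
Iter 7: z = -0.7679 + -0.1035i, |z|^2 = 0.6003
Iter 8: z = -0.2311 + 0.0889i, |z|^2 = 0.0613

Answer: 9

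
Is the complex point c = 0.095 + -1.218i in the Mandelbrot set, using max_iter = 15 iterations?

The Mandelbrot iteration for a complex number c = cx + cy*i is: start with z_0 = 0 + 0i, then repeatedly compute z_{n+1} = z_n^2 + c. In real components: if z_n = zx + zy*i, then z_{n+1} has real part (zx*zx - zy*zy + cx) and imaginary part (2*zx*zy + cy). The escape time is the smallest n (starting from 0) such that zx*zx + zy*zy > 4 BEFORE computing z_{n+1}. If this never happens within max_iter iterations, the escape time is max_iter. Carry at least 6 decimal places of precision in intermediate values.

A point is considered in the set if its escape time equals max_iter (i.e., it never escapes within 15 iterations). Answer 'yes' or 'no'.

z_0 = 0 + 0i, c = 0.0950 + -1.2180i
Iter 1: z = 0.0950 + -1.2180i, |z|^2 = 1.4925
Iter 2: z = -1.3795 + -1.4494i, |z|^2 = 4.0038
Escaped at iteration 2

Answer: no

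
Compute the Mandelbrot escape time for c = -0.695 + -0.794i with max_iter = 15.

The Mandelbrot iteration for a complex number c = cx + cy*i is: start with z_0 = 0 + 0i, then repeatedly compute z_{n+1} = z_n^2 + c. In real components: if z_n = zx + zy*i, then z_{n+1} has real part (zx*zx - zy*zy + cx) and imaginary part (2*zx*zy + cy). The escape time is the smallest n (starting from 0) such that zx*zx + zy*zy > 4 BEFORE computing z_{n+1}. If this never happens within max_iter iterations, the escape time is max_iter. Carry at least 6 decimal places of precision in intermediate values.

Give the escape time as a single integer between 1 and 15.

z_0 = 0 + 0i, c = -0.6950 + -0.7940i
Iter 1: z = -0.6950 + -0.7940i, |z|^2 = 1.1135
Iter 2: z = -0.8424 + 0.3097i, |z|^2 = 0.8055
Iter 3: z = -0.0812 + -1.3157i, |z|^2 = 1.7377
Iter 4: z = -2.4195 + -0.5802i, |z|^2 = 6.1908
Escaped at iteration 4

Answer: 4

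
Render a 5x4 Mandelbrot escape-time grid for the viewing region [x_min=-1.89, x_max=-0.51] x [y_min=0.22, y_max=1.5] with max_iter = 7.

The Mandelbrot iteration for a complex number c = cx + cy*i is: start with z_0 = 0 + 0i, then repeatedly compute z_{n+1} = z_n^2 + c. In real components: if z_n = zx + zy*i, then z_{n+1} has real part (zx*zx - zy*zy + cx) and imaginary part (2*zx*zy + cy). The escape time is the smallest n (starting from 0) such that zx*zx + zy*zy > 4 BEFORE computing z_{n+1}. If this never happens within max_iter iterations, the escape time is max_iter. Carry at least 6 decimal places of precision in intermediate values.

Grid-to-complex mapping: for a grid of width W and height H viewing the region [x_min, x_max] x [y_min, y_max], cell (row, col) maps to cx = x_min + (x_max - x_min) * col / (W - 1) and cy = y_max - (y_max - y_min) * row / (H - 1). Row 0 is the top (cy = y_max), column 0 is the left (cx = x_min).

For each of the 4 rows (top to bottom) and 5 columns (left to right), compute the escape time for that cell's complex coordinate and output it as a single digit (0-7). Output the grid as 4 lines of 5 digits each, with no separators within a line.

Answer: 11222
12334
23357
45777

Derivation:
(row=0, col=0): c = -1.8900 + 1.5000i → escape time 1
(row=0, col=1): c = -1.5450 + 1.5000i → escape time 1
(row=0, col=2): c = -1.2000 + 1.5000i → escape time 2
(row=0, col=3): c = -0.8550 + 1.5000i → escape time 2
(row=0, col=4): c = -0.5100 + 1.5000i → escape time 2
(row=1, col=0): c = -1.8900 + 1.0733i → escape time 1
(row=1, col=1): c = -1.5450 + 1.0733i → escape time 2
(row=1, col=2): c = -1.2000 + 1.0733i → escape time 3
(row=1, col=3): c = -0.8550 + 1.0733i → escape time 3
(row=1, col=4): c = -0.5100 + 1.0733i → escape time 4
(row=2, col=0): c = -1.8900 + 0.6467i → escape time 2
(row=2, col=1): c = -1.5450 + 0.6467i → escape time 3
(row=2, col=2): c = -1.2000 + 0.6467i → escape time 3
(row=2, col=3): c = -0.8550 + 0.6467i → escape time 5
(row=2, col=4): c = -0.5100 + 0.6467i → escape time 7
(row=3, col=0): c = -1.8900 + 0.2200i → escape time 4
(row=3, col=1): c = -1.5450 + 0.2200i → escape time 5
(row=3, col=2): c = -1.2000 + 0.2200i → escape time 7
(row=3, col=3): c = -0.8550 + 0.2200i → escape time 7
(row=3, col=4): c = -0.5100 + 0.2200i → escape time 7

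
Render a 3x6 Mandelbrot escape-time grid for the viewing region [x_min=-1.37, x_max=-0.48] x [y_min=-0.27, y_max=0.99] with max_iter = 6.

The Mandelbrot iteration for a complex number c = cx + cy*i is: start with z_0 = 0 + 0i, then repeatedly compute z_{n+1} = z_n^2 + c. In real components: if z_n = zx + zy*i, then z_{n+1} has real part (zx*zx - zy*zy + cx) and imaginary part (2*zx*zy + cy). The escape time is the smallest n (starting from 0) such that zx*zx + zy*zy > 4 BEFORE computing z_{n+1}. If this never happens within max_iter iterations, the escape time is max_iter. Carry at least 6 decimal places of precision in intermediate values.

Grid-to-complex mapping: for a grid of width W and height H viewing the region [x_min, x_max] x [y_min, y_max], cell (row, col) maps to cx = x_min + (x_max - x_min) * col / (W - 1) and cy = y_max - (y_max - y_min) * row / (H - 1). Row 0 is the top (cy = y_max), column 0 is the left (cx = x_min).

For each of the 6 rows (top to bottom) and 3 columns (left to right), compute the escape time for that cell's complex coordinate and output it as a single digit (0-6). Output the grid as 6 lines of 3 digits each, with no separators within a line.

Answer: 334
346
356
666
666
666

Derivation:
(row=0, col=0): c = -1.3700 + 0.9900i → escape time 3
(row=0, col=1): c = -0.9250 + 0.9900i → escape time 3
(row=0, col=2): c = -0.4800 + 0.9900i → escape time 4
(row=1, col=0): c = -1.3700 + 0.7380i → escape time 3
(row=1, col=1): c = -0.9250 + 0.7380i → escape time 4
(row=1, col=2): c = -0.4800 + 0.7380i → escape time 6
(row=2, col=0): c = -1.3700 + 0.4860i → escape time 3
(row=2, col=1): c = -0.9250 + 0.4860i → escape time 5
(row=2, col=2): c = -0.4800 + 0.4860i → escape time 6
(row=3, col=0): c = -1.3700 + 0.2340i → escape time 6
(row=3, col=1): c = -0.9250 + 0.2340i → escape time 6
(row=3, col=2): c = -0.4800 + 0.2340i → escape time 6
(row=4, col=0): c = -1.3700 + -0.0180i → escape time 6
(row=4, col=1): c = -0.9250 + -0.0180i → escape time 6
(row=4, col=2): c = -0.4800 + -0.0180i → escape time 6
(row=5, col=0): c = -1.3700 + -0.2700i → escape time 6
(row=5, col=1): c = -0.9250 + -0.2700i → escape time 6
(row=5, col=2): c = -0.4800 + -0.2700i → escape time 6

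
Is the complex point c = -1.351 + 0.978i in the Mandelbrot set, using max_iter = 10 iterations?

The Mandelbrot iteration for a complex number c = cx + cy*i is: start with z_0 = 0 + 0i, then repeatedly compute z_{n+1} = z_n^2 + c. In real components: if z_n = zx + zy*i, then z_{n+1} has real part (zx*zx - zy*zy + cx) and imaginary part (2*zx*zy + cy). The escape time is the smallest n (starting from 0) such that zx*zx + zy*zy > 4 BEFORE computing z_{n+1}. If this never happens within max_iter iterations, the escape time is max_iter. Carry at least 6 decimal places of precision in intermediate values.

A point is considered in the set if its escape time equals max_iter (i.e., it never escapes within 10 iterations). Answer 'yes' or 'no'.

z_0 = 0 + 0i, c = -1.3510 + 0.9780i
Iter 1: z = -1.3510 + 0.9780i, |z|^2 = 2.7817
Iter 2: z = -0.4823 + -1.6646i, |z|^2 = 3.0033
Iter 3: z = -3.8891 + 2.5836i, |z|^2 = 21.8003
Escaped at iteration 3

Answer: no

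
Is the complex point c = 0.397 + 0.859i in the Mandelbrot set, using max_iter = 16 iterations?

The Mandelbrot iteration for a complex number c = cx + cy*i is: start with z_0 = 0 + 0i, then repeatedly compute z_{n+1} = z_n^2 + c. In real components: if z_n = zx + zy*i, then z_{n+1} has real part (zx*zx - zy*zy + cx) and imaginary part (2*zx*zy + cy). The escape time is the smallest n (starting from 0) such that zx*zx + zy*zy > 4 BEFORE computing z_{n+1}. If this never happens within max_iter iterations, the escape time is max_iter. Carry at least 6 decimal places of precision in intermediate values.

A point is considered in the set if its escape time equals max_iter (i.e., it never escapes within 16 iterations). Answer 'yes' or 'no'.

z_0 = 0 + 0i, c = 0.3970 + 0.8590i
Iter 1: z = 0.3970 + 0.8590i, |z|^2 = 0.8955
Iter 2: z = -0.1833 + 1.5410i, |z|^2 = 2.4084
Iter 3: z = -1.9442 + 0.2941i, |z|^2 = 3.8666
Iter 4: z = 4.0905 + -0.2847i, |z|^2 = 16.8135
Escaped at iteration 4

Answer: no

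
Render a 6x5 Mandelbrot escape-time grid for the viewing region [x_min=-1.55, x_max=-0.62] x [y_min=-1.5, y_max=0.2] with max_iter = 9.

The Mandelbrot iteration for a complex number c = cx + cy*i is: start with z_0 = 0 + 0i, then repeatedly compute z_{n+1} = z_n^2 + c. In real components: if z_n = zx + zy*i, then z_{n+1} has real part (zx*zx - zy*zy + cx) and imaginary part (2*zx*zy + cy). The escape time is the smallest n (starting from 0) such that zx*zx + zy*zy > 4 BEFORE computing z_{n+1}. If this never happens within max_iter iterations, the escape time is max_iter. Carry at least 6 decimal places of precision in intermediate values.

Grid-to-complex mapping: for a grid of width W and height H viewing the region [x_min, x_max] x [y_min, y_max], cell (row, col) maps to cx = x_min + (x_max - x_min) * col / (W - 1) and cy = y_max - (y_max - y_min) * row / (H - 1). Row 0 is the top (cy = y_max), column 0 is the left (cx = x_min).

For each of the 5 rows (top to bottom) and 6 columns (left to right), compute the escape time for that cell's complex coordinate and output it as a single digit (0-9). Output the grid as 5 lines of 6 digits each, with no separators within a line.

(row=0, col=0): c = -1.5500 + 0.2000i → escape time 5
(row=0, col=1): c = -1.3640 + 0.2000i → escape time 7
(row=0, col=2): c = -1.1780 + 0.2000i → escape time 9
(row=0, col=3): c = -0.9920 + 0.2000i → escape time 9
(row=0, col=4): c = -0.8060 + 0.2000i → escape time 9
(row=0, col=5): c = -0.6200 + 0.2000i → escape time 9
(row=1, col=0): c = -1.5500 + -0.2250i → escape time 5
(row=1, col=1): c = -1.3640 + -0.2250i → escape time 7
(row=1, col=2): c = -1.1780 + -0.2250i → escape time 9
(row=1, col=3): c = -0.9920 + -0.2250i → escape time 9
(row=1, col=4): c = -0.8060 + -0.2250i → escape time 9
(row=1, col=5): c = -0.6200 + -0.2250i → escape time 9
(row=2, col=0): c = -1.5500 + -0.6500i → escape time 3
(row=2, col=1): c = -1.3640 + -0.6500i → escape time 3
(row=2, col=2): c = -1.1780 + -0.6500i → escape time 3
(row=2, col=3): c = -0.9920 + -0.6500i → escape time 4
(row=2, col=4): c = -0.8060 + -0.6500i → escape time 5
(row=2, col=5): c = -0.6200 + -0.6500i → escape time 9
(row=3, col=0): c = -1.5500 + -1.0750i → escape time 2
(row=3, col=1): c = -1.3640 + -1.0750i → escape time 3
(row=3, col=2): c = -1.1780 + -1.0750i → escape time 3
(row=3, col=3): c = -0.9920 + -1.0750i → escape time 3
(row=3, col=4): c = -0.8060 + -1.0750i → escape time 3
(row=3, col=5): c = -0.6200 + -1.0750i → escape time 3
(row=4, col=0): c = -1.5500 + -1.5000i → escape time 1
(row=4, col=1): c = -1.3640 + -1.5000i → escape time 1
(row=4, col=2): c = -1.1780 + -1.5000i → escape time 2
(row=4, col=3): c = -0.9920 + -1.5000i → escape time 2
(row=4, col=4): c = -0.8060 + -1.5000i → escape time 2
(row=4, col=5): c = -0.6200 + -1.5000i → escape time 2

Answer: 579999
579999
333459
233333
112222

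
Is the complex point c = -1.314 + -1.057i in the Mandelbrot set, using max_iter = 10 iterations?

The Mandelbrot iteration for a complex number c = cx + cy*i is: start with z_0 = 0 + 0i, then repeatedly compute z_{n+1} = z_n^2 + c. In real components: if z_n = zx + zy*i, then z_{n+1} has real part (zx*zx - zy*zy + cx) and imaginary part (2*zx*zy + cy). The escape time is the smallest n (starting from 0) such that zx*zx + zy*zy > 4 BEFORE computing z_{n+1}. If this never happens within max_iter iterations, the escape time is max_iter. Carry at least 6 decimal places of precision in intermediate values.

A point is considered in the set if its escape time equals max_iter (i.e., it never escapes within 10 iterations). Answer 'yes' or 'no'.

z_0 = 0 + 0i, c = -1.3140 + -1.0570i
Iter 1: z = -1.3140 + -1.0570i, |z|^2 = 2.8438
Iter 2: z = -0.7047 + 1.7208i, |z|^2 = 3.4577
Iter 3: z = -3.7786 + -3.4821i, |z|^2 = 26.4031
Escaped at iteration 3

Answer: no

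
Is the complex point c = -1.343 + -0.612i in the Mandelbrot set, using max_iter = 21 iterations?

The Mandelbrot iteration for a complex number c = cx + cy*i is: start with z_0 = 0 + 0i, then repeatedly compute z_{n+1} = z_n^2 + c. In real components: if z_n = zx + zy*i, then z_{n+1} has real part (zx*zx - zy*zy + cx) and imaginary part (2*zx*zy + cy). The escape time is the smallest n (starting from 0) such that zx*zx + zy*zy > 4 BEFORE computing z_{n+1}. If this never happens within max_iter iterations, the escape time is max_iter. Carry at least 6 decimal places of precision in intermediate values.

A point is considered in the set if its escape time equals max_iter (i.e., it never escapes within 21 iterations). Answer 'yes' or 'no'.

z_0 = 0 + 0i, c = -1.3430 + -0.6120i
Iter 1: z = -1.3430 + -0.6120i, |z|^2 = 2.1782
Iter 2: z = 0.0861 + 1.0318i, |z|^2 = 1.0721
Iter 3: z = -2.4003 + -0.4343i, |z|^2 = 5.9499
Escaped at iteration 3

Answer: no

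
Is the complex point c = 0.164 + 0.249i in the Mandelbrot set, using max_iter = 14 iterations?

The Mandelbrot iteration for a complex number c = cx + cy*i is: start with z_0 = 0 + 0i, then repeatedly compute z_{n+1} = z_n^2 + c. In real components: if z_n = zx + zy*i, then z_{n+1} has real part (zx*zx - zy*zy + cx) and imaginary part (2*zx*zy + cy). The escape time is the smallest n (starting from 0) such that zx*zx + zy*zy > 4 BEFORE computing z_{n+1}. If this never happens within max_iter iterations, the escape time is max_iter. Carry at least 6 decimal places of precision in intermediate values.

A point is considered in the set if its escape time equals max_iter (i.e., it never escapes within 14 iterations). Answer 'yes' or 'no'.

Answer: yes

Derivation:
z_0 = 0 + 0i, c = 0.1640 + 0.2490i
Iter 1: z = 0.1640 + 0.2490i, |z|^2 = 0.0889
Iter 2: z = 0.1289 + 0.3307i, |z|^2 = 0.1260
Iter 3: z = 0.0713 + 0.3342i, |z|^2 = 0.1168
Iter 4: z = 0.0574 + 0.2966i, |z|^2 = 0.0913
Iter 5: z = 0.0793 + 0.2830i, |z|^2 = 0.0864
Iter 6: z = 0.0902 + 0.2939i, |z|^2 = 0.0945
Iter 7: z = 0.0858 + 0.3020i, |z|^2 = 0.0986
Iter 8: z = 0.0801 + 0.3008i, |z|^2 = 0.0969
Iter 9: z = 0.0799 + 0.2972i, |z|^2 = 0.0947
Iter 10: z = 0.0821 + 0.2965i, |z|^2 = 0.0947
Iter 11: z = 0.0828 + 0.2977i, |z|^2 = 0.0955
Iter 12: z = 0.0823 + 0.2983i, |z|^2 = 0.0957
Iter 13: z = 0.0818 + 0.2981i, |z|^2 = 0.0955
Did not escape in 14 iterations → in set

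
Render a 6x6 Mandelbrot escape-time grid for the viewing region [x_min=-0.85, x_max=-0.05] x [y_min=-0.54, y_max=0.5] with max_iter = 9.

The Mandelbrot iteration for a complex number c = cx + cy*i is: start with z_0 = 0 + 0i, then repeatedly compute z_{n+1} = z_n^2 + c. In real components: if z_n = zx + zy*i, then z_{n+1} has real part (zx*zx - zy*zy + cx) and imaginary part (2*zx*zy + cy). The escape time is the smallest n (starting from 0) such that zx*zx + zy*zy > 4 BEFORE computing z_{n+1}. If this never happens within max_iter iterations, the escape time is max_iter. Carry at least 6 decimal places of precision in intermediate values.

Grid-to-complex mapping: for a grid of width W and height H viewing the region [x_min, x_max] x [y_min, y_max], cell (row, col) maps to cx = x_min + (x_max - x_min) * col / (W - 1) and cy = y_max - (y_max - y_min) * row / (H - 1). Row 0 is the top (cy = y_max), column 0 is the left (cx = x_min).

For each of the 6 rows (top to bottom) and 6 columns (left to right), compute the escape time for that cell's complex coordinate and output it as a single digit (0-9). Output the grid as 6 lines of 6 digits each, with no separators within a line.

(row=0, col=0): c = -0.8500 + 0.5000i → escape time 6
(row=0, col=1): c = -0.6900 + 0.5000i → escape time 8
(row=0, col=2): c = -0.5300 + 0.5000i → escape time 9
(row=0, col=3): c = -0.3700 + 0.5000i → escape time 9
(row=0, col=4): c = -0.2100 + 0.5000i → escape time 9
(row=0, col=5): c = -0.0500 + 0.5000i → escape time 9
(row=1, col=0): c = -0.8500 + 0.2920i → escape time 9
(row=1, col=1): c = -0.6900 + 0.2920i → escape time 9
(row=1, col=2): c = -0.5300 + 0.2920i → escape time 9
(row=1, col=3): c = -0.3700 + 0.2920i → escape time 9
(row=1, col=4): c = -0.2100 + 0.2920i → escape time 9
(row=1, col=5): c = -0.0500 + 0.2920i → escape time 9
(row=2, col=0): c = -0.8500 + 0.0840i → escape time 9
(row=2, col=1): c = -0.6900 + 0.0840i → escape time 9
(row=2, col=2): c = -0.5300 + 0.0840i → escape time 9
(row=2, col=3): c = -0.3700 + 0.0840i → escape time 9
(row=2, col=4): c = -0.2100 + 0.0840i → escape time 9
(row=2, col=5): c = -0.0500 + 0.0840i → escape time 9
(row=3, col=0): c = -0.8500 + -0.1240i → escape time 9
(row=3, col=1): c = -0.6900 + -0.1240i → escape time 9
(row=3, col=2): c = -0.5300 + -0.1240i → escape time 9
(row=3, col=3): c = -0.3700 + -0.1240i → escape time 9
(row=3, col=4): c = -0.2100 + -0.1240i → escape time 9
(row=3, col=5): c = -0.0500 + -0.1240i → escape time 9
(row=4, col=0): c = -0.8500 + -0.3320i → escape time 8
(row=4, col=1): c = -0.6900 + -0.3320i → escape time 9
(row=4, col=2): c = -0.5300 + -0.3320i → escape time 9
(row=4, col=3): c = -0.3700 + -0.3320i → escape time 9
(row=4, col=4): c = -0.2100 + -0.3320i → escape time 9
(row=4, col=5): c = -0.0500 + -0.3320i → escape time 9
(row=5, col=0): c = -0.8500 + -0.5400i → escape time 5
(row=5, col=1): c = -0.6900 + -0.5400i → escape time 7
(row=5, col=2): c = -0.5300 + -0.5400i → escape time 9
(row=5, col=3): c = -0.3700 + -0.5400i → escape time 9
(row=5, col=4): c = -0.2100 + -0.5400i → escape time 9
(row=5, col=5): c = -0.0500 + -0.5400i → escape time 9

Answer: 689999
999999
999999
999999
899999
579999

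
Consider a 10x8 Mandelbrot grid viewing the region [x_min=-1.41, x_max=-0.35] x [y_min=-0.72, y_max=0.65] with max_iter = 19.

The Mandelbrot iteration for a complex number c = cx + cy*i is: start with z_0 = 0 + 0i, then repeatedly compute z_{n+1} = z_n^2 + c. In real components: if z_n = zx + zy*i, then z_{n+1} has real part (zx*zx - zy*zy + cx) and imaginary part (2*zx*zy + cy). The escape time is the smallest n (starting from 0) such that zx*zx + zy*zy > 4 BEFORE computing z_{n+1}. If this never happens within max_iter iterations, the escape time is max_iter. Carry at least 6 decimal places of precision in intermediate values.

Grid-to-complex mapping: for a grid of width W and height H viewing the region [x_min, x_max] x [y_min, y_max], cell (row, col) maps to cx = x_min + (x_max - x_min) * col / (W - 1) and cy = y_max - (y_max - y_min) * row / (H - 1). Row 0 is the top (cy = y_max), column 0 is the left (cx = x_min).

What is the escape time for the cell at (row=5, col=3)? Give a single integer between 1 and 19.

Answer: 12

Derivation:
z_0 = 0 + 0i, c = -1.0567 + -0.3286i
Iter 1: z = -1.0567 + -0.3286i, |z|^2 = 1.2245
Iter 2: z = -0.0481 + 0.3658i, |z|^2 = 0.1361
Iter 3: z = -1.1882 + -0.3637i, |z|^2 = 1.5441
Iter 4: z = 0.2228 + 0.5358i, |z|^2 = 0.3367
Iter 5: z = -1.2941 + -0.0898i, |z|^2 = 1.6829
Iter 6: z = 0.6101 + -0.0960i, |z|^2 = 0.3814
Iter 7: z = -0.6937 + -0.4458i, |z|^2 = 0.6799
Iter 8: z = -0.7741 + 0.2899i, |z|^2 = 0.6833
Iter 9: z = -0.5414 + -0.7774i, |z|^2 = 0.8974
Iter 10: z = -1.3678 + 0.5132i, |z|^2 = 2.1343
Iter 11: z = 0.5510 + -1.7325i, |z|^2 = 3.3050
Iter 12: z = -3.7546 + -2.2376i, |z|^2 = 19.1040
Escaped at iteration 12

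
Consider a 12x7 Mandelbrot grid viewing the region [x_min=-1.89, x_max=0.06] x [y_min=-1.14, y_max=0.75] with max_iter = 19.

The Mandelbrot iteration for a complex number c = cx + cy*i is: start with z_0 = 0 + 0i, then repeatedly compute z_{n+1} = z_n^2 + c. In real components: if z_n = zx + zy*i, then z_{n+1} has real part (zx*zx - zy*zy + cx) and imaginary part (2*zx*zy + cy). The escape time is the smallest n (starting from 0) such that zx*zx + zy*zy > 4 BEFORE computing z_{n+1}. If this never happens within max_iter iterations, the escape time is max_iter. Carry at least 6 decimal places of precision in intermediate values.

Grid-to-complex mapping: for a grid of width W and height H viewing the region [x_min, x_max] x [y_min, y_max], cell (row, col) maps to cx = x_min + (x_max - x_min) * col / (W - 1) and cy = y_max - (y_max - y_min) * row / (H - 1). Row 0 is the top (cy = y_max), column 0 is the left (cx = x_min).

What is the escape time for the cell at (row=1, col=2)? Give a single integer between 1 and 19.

z_0 = 0 + 0i, c = -1.5355 + 0.4350i
Iter 1: z = -1.5355 + 0.4350i, |z|^2 = 2.5468
Iter 2: z = 0.6329 + -0.9008i, |z|^2 = 1.2121
Iter 3: z = -1.9464 + -0.7054i, |z|^2 = 4.2859
Escaped at iteration 3

Answer: 3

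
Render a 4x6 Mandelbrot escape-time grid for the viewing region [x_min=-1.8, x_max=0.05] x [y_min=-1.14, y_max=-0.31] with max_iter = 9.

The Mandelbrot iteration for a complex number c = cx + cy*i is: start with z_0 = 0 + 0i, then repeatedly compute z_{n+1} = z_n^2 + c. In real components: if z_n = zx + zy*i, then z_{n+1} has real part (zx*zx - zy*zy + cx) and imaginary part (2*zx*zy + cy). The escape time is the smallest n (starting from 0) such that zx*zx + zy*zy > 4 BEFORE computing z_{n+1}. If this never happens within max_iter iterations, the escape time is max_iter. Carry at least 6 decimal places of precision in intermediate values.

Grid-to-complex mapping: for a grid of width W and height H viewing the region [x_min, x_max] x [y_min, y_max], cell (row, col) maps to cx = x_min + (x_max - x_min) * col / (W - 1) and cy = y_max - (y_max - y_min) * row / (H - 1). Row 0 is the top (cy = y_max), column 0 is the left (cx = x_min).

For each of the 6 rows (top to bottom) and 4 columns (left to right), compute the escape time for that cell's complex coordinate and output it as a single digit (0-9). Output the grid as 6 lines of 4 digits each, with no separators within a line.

(row=0, col=0): c = -1.8000 + -0.3100i → escape time 4
(row=0, col=1): c = -1.1833 + -0.3100i → escape time 9
(row=0, col=2): c = -0.5667 + -0.3100i → escape time 9
(row=0, col=3): c = 0.0500 + -0.3100i → escape time 9
(row=1, col=0): c = -1.8000 + -0.4760i → escape time 3
(row=1, col=1): c = -1.1833 + -0.4760i → escape time 5
(row=1, col=2): c = -0.5667 + -0.4760i → escape time 9
(row=1, col=3): c = 0.0500 + -0.4760i → escape time 9
(row=2, col=0): c = -1.8000 + -0.6420i → escape time 3
(row=2, col=1): c = -1.1833 + -0.6420i → escape time 3
(row=2, col=2): c = -0.5667 + -0.6420i → escape time 9
(row=2, col=3): c = 0.0500 + -0.6420i → escape time 9
(row=3, col=0): c = -1.8000 + -0.8080i → escape time 2
(row=3, col=1): c = -1.1833 + -0.8080i → escape time 3
(row=3, col=2): c = -0.5667 + -0.8080i → escape time 5
(row=3, col=3): c = 0.0500 + -0.8080i → escape time 8
(row=4, col=0): c = -1.8000 + -0.9740i → escape time 1
(row=4, col=1): c = -1.1833 + -0.9740i → escape time 3
(row=4, col=2): c = -0.5667 + -0.9740i → escape time 4
(row=4, col=3): c = 0.0500 + -0.9740i → escape time 5
(row=5, col=0): c = -1.8000 + -1.1400i → escape time 1
(row=5, col=1): c = -1.1833 + -1.1400i → escape time 3
(row=5, col=2): c = -0.5667 + -1.1400i → escape time 3
(row=5, col=3): c = 0.0500 + -1.1400i → escape time 4

Answer: 4999
3599
3399
2358
1345
1334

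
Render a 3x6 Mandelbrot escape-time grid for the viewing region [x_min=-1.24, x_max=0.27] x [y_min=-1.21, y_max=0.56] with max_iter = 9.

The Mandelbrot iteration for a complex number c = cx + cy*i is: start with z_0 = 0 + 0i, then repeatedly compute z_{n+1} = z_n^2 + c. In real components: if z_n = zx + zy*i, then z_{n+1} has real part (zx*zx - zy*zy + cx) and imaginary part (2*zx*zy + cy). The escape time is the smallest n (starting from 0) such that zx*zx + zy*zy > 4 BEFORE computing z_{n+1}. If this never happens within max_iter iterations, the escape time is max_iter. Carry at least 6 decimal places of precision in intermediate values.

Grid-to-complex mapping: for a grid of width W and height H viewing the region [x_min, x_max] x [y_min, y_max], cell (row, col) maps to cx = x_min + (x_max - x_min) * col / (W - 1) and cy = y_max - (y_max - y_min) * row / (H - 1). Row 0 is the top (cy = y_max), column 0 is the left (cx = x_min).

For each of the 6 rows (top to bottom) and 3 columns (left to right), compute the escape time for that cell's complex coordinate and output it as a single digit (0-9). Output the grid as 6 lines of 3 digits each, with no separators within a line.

(row=0, col=0): c = -1.2400 + 0.5600i → escape time 3
(row=0, col=1): c = -0.4850 + 0.5600i → escape time 9
(row=0, col=2): c = 0.2700 + 0.5600i → escape time 9
(row=1, col=0): c = -1.2400 + 0.2060i → escape time 9
(row=1, col=1): c = -0.4850 + 0.2060i → escape time 9
(row=1, col=2): c = 0.2700 + 0.2060i → escape time 9
(row=2, col=0): c = -1.2400 + -0.1480i → escape time 9
(row=2, col=1): c = -0.4850 + -0.1480i → escape time 9
(row=2, col=2): c = 0.2700 + -0.1480i → escape time 9
(row=3, col=0): c = -1.2400 + -0.5020i → escape time 4
(row=3, col=1): c = -0.4850 + -0.5020i → escape time 9
(row=3, col=2): c = 0.2700 + -0.5020i → escape time 9
(row=4, col=0): c = -1.2400 + -0.8560i → escape time 3
(row=4, col=1): c = -0.4850 + -0.8560i → escape time 5
(row=4, col=2): c = 0.2700 + -0.8560i → escape time 4
(row=5, col=0): c = -1.2400 + -1.2100i → escape time 2
(row=5, col=1): c = -0.4850 + -1.2100i → escape time 3
(row=5, col=2): c = 0.2700 + -1.2100i → escape time 2

Answer: 399
999
999
499
354
232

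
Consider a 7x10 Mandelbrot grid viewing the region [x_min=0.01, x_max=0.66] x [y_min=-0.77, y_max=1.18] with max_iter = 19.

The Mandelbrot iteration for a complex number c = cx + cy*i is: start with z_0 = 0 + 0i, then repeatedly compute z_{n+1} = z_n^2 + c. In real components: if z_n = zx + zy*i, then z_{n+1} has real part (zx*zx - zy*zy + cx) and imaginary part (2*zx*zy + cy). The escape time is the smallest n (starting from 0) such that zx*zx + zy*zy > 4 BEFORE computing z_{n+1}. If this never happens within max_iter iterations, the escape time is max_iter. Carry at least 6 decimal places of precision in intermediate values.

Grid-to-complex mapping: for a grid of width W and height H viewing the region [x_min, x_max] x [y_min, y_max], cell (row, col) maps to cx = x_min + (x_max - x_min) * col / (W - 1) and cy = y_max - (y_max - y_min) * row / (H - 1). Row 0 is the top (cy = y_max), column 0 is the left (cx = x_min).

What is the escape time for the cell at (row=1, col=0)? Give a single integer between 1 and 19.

Answer: 6

Derivation:
z_0 = 0 + 0i, c = 0.0100 + 0.9633i
Iter 1: z = 0.0100 + 0.9633i, |z|^2 = 0.9281
Iter 2: z = -0.9179 + 0.9826i, |z|^2 = 1.8081
Iter 3: z = -0.1129 + -0.8405i, |z|^2 = 0.7193
Iter 4: z = -0.6838 + 1.1532i, |z|^2 = 1.7974
Iter 5: z = -0.8523 + -0.6137i, |z|^2 = 1.1031
Iter 6: z = 0.3599 + 2.0095i, |z|^2 = 4.1675
Escaped at iteration 6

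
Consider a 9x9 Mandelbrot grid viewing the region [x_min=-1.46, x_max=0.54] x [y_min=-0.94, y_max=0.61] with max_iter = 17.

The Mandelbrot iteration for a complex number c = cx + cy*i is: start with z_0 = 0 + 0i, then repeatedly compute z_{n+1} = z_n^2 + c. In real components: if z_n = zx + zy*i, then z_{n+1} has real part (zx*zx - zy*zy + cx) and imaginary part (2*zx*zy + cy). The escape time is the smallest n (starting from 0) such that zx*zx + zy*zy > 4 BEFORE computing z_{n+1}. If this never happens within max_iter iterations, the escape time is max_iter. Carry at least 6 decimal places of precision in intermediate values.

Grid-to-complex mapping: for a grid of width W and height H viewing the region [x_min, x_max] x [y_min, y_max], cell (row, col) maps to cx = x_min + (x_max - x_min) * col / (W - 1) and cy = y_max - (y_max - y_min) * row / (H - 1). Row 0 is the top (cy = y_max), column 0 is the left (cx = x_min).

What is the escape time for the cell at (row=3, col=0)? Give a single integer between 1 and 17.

z_0 = 0 + 0i, c = -1.4600 + 0.0288i
Iter 1: z = -1.4600 + 0.0288i, |z|^2 = 2.1324
Iter 2: z = 0.6708 + -0.0552i, |z|^2 = 0.4530
Iter 3: z = -1.0131 + -0.0453i, |z|^2 = 1.0284
Iter 4: z = -0.4357 + 0.1205i, |z|^2 = 0.2043
Iter 5: z = -1.2847 + -0.0763i, |z|^2 = 1.6564
Iter 6: z = 0.1847 + 0.2248i, |z|^2 = 0.0846
Iter 7: z = -1.4764 + 0.1118i, |z|^2 = 2.1922
Iter 8: z = 0.7072 + -0.3013i, |z|^2 = 0.5910
Iter 9: z = -1.0506 + -0.3975i, |z|^2 = 1.2617
Iter 10: z = -0.5142 + 0.8639i, |z|^2 = 1.0108
Iter 11: z = -1.9419 + -0.8597i, |z|^2 = 4.5100
Escaped at iteration 11

Answer: 11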